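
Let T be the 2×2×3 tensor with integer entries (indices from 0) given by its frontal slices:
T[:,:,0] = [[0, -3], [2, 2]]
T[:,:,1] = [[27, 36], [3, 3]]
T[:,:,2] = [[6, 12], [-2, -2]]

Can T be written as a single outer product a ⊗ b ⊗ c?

No

The mode-1 unfolding of T (rows indexed by i, columns by (j,k) = (0,0), (0,1), (0,2), (1,0), (1,1), (1,2)) is [[0, 27, 6, -3, 36, 12], [2, 3, -2, 2, 3, -2]].
There the 2×2 minor on rows i ∈ {0, 1}, columns (j,k) ∈ {(0,0), (0,1)} is det [[0, 27], [2, 3]] = -54 ≠ 0, so this unfolding has rank ≥ 2; CP rank is at least every unfolding rank, so rank(T) ≥ 2.
In particular rank(T) ≥ 2 > 1, so T is not rank-1.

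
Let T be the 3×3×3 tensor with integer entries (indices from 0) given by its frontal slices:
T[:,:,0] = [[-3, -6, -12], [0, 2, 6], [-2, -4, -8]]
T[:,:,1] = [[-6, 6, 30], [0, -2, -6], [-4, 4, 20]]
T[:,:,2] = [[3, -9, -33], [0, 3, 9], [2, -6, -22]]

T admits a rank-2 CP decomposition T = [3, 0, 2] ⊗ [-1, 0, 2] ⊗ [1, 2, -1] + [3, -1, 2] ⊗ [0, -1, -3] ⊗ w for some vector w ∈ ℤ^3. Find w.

Subtract the known terms from T to get the rank-1 residual R = [3, -1, 2] ⊗ [0, -1, -3] ⊗ w, so R[i,j,k] = a[i]·b[j]·w[k]. Pick indices with nonzero a[0]·b[1] = (3)·(-1) = -3. Only the fibre through (0,1,·) is needed: R[0,1,:] = T[0,1,:] − Σₗ aₗ[0]bₗ[1]cₗ = [-6, 6, -9] − (3)·(0)·[1, 2, -1] = [-6, 6, -9]. Then w[k] = R[0,1,k] / -3 for each k, giving w = [-6, 6, -9] / -3 = [2, -2, 3].

w = [2, -2, 3]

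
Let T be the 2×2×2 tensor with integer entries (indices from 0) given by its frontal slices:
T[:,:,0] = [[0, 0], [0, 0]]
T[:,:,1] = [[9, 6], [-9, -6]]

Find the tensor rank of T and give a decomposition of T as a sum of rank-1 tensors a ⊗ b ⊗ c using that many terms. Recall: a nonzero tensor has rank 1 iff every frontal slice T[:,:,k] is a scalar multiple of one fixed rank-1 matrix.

rank(T) = 1

Lower bound: T ≠ 0 (e.g. T[0,0,1] = 9), so rank(T) ≥ 1.
Upper bound: if T = a ⊗ b ⊗ c then every fibre of T is a multiple of the corresponding factor, so read the factors off the fibres through the nonzero entry T[0,0,1] = 9.
The mode-1 fibre T[:,0,1] = [9, -9] gives a = [1, -1] (primitive direction); the mode-2 fibre T[0,:,1] = [9, 6] gives b = [3, 2]; then c[k] = T[0,0,k] / (a[0]·b[0]) = [0, 9] / 3 = [0, 3].
Expanding [1, -1] ⊗ [3, 2] ⊗ [0, 3] reproduces all 8 entries of T, so T = [1, -1] ⊗ [3, 2] ⊗ [0, 3] and rank(T) ≤ 1.
These bounds meet, so rank(T) = 1.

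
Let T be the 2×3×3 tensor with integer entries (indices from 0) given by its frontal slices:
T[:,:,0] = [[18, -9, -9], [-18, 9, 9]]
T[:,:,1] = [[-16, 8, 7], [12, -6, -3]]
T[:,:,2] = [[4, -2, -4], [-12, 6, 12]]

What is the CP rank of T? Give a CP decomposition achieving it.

rank(T) = 2

Lower bound: in the mode-3 unfolding of T (rows indexed by k, columns by (i,j)) the 2×2 minor on rows k ∈ {0, 1}, columns (i,j) ∈ {(0,0), (0,2)} is det [[18, -9], [-16, 7]] = -18 ≠ 0, so that unfolding has rank ≥ 2 and hence rank(T) ≥ 2 (CP rank is at least every unfolding rank, though it can be larger).
Upper bound: with S_k = T[:,:,k], the two rank-1 terms a₁b₁ᵀ, a₂b₂ᵀ are the rank-1 members of the pencil x·S₀ + y·S₁.
The 2×2 minor of x·S₀ + y·S₁ on rows {0,1}, columns {0,2} is 36·xy − 36·y² = 36·(x − y)(y), vanishing at (x:y) = (1:1) and (1:0).
M₁ = S₀ + S₁ = [[2, -1, -2], [-6, 3, 6]] = [1, -3][2, -1, -2]ᵀ and M₂ = S₀ = [[18, -9, -9], [-18, 9, 9]] = 9·[1, -1][2, -1, -1]ᵀ, so take a₁ = [1, -3], b₁ = [2, -1, -2], a₂ = [1, -1], b₂ = [2, -1, -1].
Each slice is an integer combination of E₁ = a₁b₁ᵀ and E₂ = a₂b₂ᵀ: S₀ = 9·E₂, S₁ = E₁ − 9·E₂, S₂ = 2·E₁; reading off coefficients, c₁ = [0, 1, 2] and c₂ = [9, -9, 0].
Hence T = [1, -3] ⊗ [2, -1, -2] ⊗ [0, 1, 2] + [1, -1] ⊗ [2, -1, -1] ⊗ [9, -9, 0], so rank(T) ≤ 2.
These bounds meet, so rank(T) = 2.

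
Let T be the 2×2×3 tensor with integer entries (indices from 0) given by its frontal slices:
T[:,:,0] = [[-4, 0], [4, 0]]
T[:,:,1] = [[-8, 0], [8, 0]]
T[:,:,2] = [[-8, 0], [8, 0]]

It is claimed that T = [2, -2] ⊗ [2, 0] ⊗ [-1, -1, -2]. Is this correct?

No

Reconstruct entry (0,0,1) from the claimed factors: Σₗ aₗ[0]bₗ[0]cₗ[1] = (2)·(2)·(-1) = -4, but T[0,0,1] = -8. The claim is false.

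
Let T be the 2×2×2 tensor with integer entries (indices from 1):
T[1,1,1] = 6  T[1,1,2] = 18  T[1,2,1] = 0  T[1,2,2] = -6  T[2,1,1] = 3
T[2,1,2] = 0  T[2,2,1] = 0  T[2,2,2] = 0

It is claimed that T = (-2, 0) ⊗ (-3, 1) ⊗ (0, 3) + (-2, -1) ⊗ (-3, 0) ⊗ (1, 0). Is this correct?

Reconstruct entrywise from the claimed factors. For example, T[1,2,2] = -6 and Σₗ aₗ[1]bₗ[2]cₗ[2] = (-2)·(1)·(3) + (-2)·(0)·(0) = -6; checking all 8 entries, every one matches. The claim holds.

Yes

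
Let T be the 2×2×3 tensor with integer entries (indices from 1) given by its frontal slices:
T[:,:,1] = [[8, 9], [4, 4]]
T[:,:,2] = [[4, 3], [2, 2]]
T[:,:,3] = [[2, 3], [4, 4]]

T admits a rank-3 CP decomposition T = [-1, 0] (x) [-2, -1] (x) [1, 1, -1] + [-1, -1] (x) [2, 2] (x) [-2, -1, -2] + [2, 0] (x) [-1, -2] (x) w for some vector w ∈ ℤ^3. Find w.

Subtract the known terms from T to get the rank-1 residual R = [2, 0] (x) [-1, -2] (x) w, so R[i,j,k] = a[i]·b[j]·w[k]. Pick indices with nonzero a[1]·b[1] = (2)·(-1) = -2. Only the fibre through (1,1,·) is needed: R[1,1,:] = T[1,1,:] − Σₗ aₗ[1]bₗ[1]cₗ = [8, 4, 2] − (-1)·(-2)·[1, 1, -1] − (-1)·(2)·[-2, -1, -2] = [2, 0, 0]. Then w[k] = R[1,1,k] / -2 for each k, giving w = [2, 0, 0] / -2 = [-1, 0, 0].

w = [-1, 0, 0]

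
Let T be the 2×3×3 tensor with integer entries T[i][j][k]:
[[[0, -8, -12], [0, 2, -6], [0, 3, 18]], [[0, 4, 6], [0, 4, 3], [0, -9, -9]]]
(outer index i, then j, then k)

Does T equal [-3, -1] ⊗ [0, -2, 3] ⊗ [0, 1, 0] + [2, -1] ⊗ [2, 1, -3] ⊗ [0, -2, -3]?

Yes

Reconstruct entrywise from the claimed factors. For example, T[1,0,2] = 6 and Σₗ aₗ[1]bₗ[0]cₗ[2] = (-1)·(0)·(0) + (-1)·(2)·(-3) = 6; checking all 18 entries, every one matches. The claim holds.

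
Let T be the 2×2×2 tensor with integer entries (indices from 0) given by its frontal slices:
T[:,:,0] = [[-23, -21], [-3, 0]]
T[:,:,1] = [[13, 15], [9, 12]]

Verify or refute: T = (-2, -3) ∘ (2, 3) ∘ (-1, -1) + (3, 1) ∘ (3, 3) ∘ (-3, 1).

Reconstruct entrywise from the claimed factors. For example, T[1,0,0] = -3 and Σₗ aₗ[1]bₗ[0]cₗ[0] = (-3)·(2)·(-1) + (1)·(3)·(-3) = -3; checking all 8 entries, every one matches. The claim holds.

Yes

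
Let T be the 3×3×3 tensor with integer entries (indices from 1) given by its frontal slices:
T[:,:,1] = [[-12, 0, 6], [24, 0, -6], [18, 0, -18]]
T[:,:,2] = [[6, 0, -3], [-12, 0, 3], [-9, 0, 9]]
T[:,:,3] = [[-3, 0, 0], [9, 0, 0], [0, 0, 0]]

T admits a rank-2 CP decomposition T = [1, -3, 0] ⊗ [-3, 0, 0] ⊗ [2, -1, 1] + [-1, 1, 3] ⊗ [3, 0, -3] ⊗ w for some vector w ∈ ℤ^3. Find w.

Subtract the known terms from T to get the rank-1 residual R = [-1, 1, 3] ⊗ [3, 0, -3] ⊗ w, so R[i,j,k] = a[i]·b[j]·w[k]. Pick indices with nonzero a[1]·b[1] = (-1)·(3) = -3. Only the fibre through (1,1,·) is needed: R[1,1,:] = T[1,1,:] − Σₗ aₗ[1]bₗ[1]cₗ = [-12, 6, -3] − (1)·(-3)·[2, -1, 1] = [-6, 3, 0]. Then w[k] = R[1,1,k] / -3 for each k, giving w = [-6, 3, 0] / -3 = [2, -1, 0].

w = [2, -1, 0]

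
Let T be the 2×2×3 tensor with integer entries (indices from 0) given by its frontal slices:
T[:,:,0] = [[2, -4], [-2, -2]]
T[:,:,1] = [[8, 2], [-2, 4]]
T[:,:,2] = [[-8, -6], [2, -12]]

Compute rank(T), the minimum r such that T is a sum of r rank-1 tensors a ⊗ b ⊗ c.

3

Lower bound: the mode-3 unfolding of T (rows indexed by k, columns by (i,j) = (0,0), (0,1), (1,0), (1,1)) is [[2, -4, -2, -2], [8, 2, -2, 4], [-8, -6, 2, -12]].
There the 3×3 minor on rows k ∈ {0, 1, 2}, columns (i,j) ∈ {(0,0), (0,1), (1,0)} is det [[2, -4, -2], [8, 2, -2], [-8, -6, 2]] = 48 ≠ 0, so this unfolding has rank ≥ 3; CP rank is at least every unfolding rank, so rank(T) ≥ 3. (This is only a lower bound: in general the CP rank may exceed every unfolding rank, so we still need to exhibit 3 rank-1 terms summing to T.)
Upper bound: T is a sum of 3 rank-1 terms, T = [1, -1] ⊗ [1, -1] ⊗ [2, 4, -4] + [1, 2] ⊗ [0, 1] ⊗ [-2, -2, -2] + [2, 1] ⊗ [1, 2] ⊗ [0, 2, -2] (written with every a and b primitive with positive leading entry and the scale carried by c; CP decompositions are not unique, and this one is verified by expanding entrywise), so rank(T) ≤ 3.
These bounds meet, so rank(T) = 3.
Check entry T[0,1,2] = -6: (1)·(-1)·(-4) + (1)·(1)·(-2) + (2)·(2)·(-2) = -6.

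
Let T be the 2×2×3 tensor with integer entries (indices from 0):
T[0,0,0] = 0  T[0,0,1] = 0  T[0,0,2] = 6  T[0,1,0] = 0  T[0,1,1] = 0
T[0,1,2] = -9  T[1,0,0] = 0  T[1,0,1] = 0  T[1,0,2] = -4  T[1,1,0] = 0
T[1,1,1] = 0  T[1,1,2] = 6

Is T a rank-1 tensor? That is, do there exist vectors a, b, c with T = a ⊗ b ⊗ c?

If T = a ⊗ b ⊗ c then every fibre of T is a multiple of the corresponding factor, so read the factors off the fibres through the nonzero entry T[0,0,2] = 6.
The mode-1 fibre T[:,0,2] = [6, -4] gives a = [3, -2] (primitive direction); the mode-2 fibre T[0,:,2] = [6, -9] gives b = [2, -3]; then c[k] = T[0,0,k] / (a[0]·b[0]) = [0, 0, 6] / 6 = [0, 0, 1].
Expanding [3, -2] ⊗ [2, -3] ⊗ [0, 0, 1] reproduces all 12 entries of T, so T = [3, -2] ⊗ [2, -3] ⊗ [0, 0, 1] and rank(T) ≤ 1.
Equivalently every frontal slice T[:,:,k] is c[k] times the rank-1 matrix [3, -2] ⊗ [2, -3]. So T has rank 1 (it is nonzero).

Yes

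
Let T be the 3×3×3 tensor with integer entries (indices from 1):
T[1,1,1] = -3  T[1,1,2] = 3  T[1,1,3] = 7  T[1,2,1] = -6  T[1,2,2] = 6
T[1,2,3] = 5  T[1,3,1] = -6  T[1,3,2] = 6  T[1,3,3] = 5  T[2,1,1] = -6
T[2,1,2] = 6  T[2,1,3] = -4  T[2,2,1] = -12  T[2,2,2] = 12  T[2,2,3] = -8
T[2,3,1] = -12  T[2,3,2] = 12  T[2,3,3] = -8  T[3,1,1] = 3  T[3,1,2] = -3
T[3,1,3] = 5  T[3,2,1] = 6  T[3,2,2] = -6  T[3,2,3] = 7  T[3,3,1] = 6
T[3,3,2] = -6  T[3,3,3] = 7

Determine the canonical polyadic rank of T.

Lower bound: the mode-3 unfolding of T (rows indexed by k, columns by (i,j) = (1,1), (1,2), (1,3), (2,1), (2,2), (2,3), (3,1), (3,2), (3,3)) is [[-3, -6, -6, -6, -12, -12, 3, 6, 6], [3, 6, 6, 6, 12, 12, -3, -6, -6], [7, 5, 5, -4, -8, -8, 5, 7, 7]].
There the 2×2 minor on rows k ∈ {1, 3}, columns (i,j) ∈ {(1,1), (1,2)} is det [[-3, -6], [7, 5]] = 27 ≠ 0, so this unfolding has rank ≥ 2; CP rank is at least every unfolding rank, so rank(T) ≥ 2. (Unfolding ranks only ever bound the CP rank from below — rank(T) can be strictly larger than all of them — so the matching upper bound has to come from an explicit 2-term decomposition.)
Upper bound — finding two terms. Write S_k = T[:,:,k] for the frontal slices: S₁ = [[-3, -6, -6], [-6, -12, -12], [3, 6, 6]], S₂ = [[3, 6, 6], [6, 12, 12], [-3, -6, -6]], S₃ = [[7, 5, 5], [-4, -8, -8], [5, 7, 7]].
If T = a₁ ⊗ b₁ ⊗ c₁ + a₂ ⊗ b₂ ⊗ c₂ then each S_k = c₁[k]·a₁b₁ᵀ + c₂[k]·a₂b₂ᵀ. S₁ and S₃ are linearly independent, so a₁b₁ᵀ and a₂b₂ᵀ must span the same plane of matrices: they are the rank-1 matrices of the form x·S₁ + y·S₃.
The 2×2 minor of x·S₁ + y·S₃ on rows {1,2}, columns {1,2} is −54·xy − 36·y² = (-18)·(3·x + 2·y)(y), vanishing at (x:y) = (2:-3) and (1:0).
M₁ = 2·S₁ − 3·S₃ = [[-27, -27, -27], [0, 0, 0], [-9, -9, -9]] = (-9)·[3, 0, 1][1, 1, 1]ᵀ and M₂ = S₁ = [[-3, -6, -6], [-6, -12, -12], [3, 6, 6]] = (-3)·[1, 2, -1][1, 2, 2]ᵀ, so take a₁ = [3, 0, 1], b₁ = [1, 1, 1], a₂ = [1, 2, -1], b₂ = [1, 2, 2].
Each slice is an integer combination of E₁ = a₁b₁ᵀ and E₂ = a₂b₂ᵀ: S₁ = −3·E₂, S₂ = 3·E₂, S₃ = 3·E₁ − 2·E₂; reading off coefficients, c₁ = [0, 0, 3] and c₂ = [-3, 3, -2].
Hence T = [3, 0, 1] ⊗ [1, 1, 1] ⊗ [0, 0, 3] + [1, 2, -1] ⊗ [1, 2, 2] ⊗ [-3, 3, -2], so rank(T) ≤ 2.
These bounds meet, so rank(T) = 2.

2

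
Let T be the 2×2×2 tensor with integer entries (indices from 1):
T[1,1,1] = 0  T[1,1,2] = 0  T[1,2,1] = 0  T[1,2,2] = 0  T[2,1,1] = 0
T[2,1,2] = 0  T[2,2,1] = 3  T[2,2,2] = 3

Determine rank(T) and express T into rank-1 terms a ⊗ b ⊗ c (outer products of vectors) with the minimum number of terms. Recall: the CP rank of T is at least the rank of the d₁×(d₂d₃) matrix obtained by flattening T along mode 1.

rank(T) = 1

Lower bound: T ≠ 0 (e.g. T[2,2,1] = 3), so rank(T) ≥ 1.
Upper bound: the mode-1 fibre T[:,2,1] = [0, 3] gives a = (0, 1) (primitive direction); the mode-2 fibre T[2,:,1] = [0, 3] gives b = (0, 1); then c[k] = T[2,2,k] / (a[2]·b[2]) = [3, 3] / 1 = (3, 3).
Expanding (0, 1) ⊗ (0, 1) ⊗ (3, 3) reproduces all 8 entries of T, so T = (0, 1) ⊗ (0, 1) ⊗ (3, 3) and rank(T) ≤ 1.
These bounds meet, so rank(T) = 1.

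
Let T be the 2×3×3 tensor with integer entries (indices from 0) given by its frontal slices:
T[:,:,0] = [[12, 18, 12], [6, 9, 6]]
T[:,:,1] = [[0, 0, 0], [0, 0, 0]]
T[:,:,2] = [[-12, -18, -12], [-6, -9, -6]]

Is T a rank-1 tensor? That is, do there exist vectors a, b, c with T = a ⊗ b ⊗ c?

If T = a ⊗ b ⊗ c then every fibre of T is a multiple of the corresponding factor, so read the factors off the fibres through the nonzero entry T[0,0,0] = 12.
The mode-1 fibre T[:,0,0] = [12, 6] gives a = (2, 1) (primitive direction); the mode-2 fibre T[0,:,0] = [12, 18, 12] gives b = (2, 3, 2); then c[k] = T[0,0,k] / (a[0]·b[0]) = [12, 0, -12] / 4 = (3, 0, -3).
Expanding (2, 1) ⊗ (2, 3, 2) ⊗ (3, 0, -3) reproduces all 18 entries of T, so T = (2, 1) ⊗ (2, 3, 2) ⊗ (3, 0, -3) and rank(T) ≤ 1.
Equivalently every frontal slice T[:,:,k] is c[k] times the rank-1 matrix (2, 1) ⊗ (2, 3, 2). So T has rank 1 (it is nonzero).

Yes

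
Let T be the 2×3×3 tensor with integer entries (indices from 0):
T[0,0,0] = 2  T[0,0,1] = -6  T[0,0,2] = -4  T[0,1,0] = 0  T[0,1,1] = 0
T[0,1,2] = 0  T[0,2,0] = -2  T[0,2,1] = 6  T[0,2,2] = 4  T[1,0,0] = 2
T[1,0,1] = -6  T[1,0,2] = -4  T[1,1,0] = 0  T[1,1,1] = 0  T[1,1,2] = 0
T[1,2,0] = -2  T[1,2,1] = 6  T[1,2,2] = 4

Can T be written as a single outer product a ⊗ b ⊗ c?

Yes

If T = a ⊗ b ⊗ c then every fibre of T is a multiple of the corresponding factor, so read the factors off the fibres through the nonzero entry T[0,0,0] = 2.
The mode-1 fibre T[:,0,0] = [2, 2] gives a = [1, 1] (primitive direction); the mode-2 fibre T[0,:,0] = [2, 0, -2] gives b = [1, 0, -1]; then c[k] = T[0,0,k] / (a[0]·b[0]) = [2, -6, -4] / 1 = [2, -6, -4].
Expanding [1, 1] ⊗ [1, 0, -1] ⊗ [2, -6, -4] reproduces all 18 entries of T, so T = [1, 1] ⊗ [1, 0, -1] ⊗ [2, -6, -4] and rank(T) ≤ 1.
Equivalently every frontal slice T[:,:,k] is c[k] times the rank-1 matrix [1, 1] ⊗ [1, 0, -1]. So T has rank 1 (it is nonzero).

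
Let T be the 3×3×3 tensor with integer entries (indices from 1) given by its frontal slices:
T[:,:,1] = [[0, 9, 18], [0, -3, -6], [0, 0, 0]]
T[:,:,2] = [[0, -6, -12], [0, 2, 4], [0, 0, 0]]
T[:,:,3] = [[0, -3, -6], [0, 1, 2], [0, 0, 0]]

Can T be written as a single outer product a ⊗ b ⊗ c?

Yes

If T = a ⊗ b ⊗ c then every fibre of T is a multiple of the corresponding factor, so read the factors off the fibres through the nonzero entry T[1,2,1] = 9.
The mode-1 fibre T[:,2,1] = [9, -3, 0] gives a = [3, -1, 0] (primitive direction); the mode-2 fibre T[1,:,1] = [0, 9, 18] gives b = [0, 1, 2]; then c[k] = T[1,2,k] / (a[1]·b[2]) = [9, -6, -3] / 3 = [3, -2, -1].
Expanding [3, -1, 0] ⊗ [0, 1, 2] ⊗ [3, -2, -1] reproduces all 27 entries of T, so T = [3, -1, 0] ⊗ [0, 1, 2] ⊗ [3, -2, -1] and rank(T) ≤ 1.
Equivalently every frontal slice T[:,:,k] is c[k] times the rank-1 matrix [3, -1, 0] ⊗ [0, 1, 2]. So T has rank 1 (it is nonzero).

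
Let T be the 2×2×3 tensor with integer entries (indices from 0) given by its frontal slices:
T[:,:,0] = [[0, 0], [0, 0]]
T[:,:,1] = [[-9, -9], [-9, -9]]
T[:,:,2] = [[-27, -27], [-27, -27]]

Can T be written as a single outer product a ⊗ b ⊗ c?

Yes

If T = a ⊗ b ⊗ c then every fibre of T is a multiple of the corresponding factor, so read the factors off the fibres through the nonzero entry T[0,0,1] = -9.
The mode-1 fibre T[:,0,1] = [-9, -9] gives a = (1, 1) (primitive direction); the mode-2 fibre T[0,:,1] = [-9, -9] gives b = (1, 1); then c[k] = T[0,0,k] / (a[0]·b[0]) = [0, -9, -27] / 1 = (0, -9, -27).
Expanding (1, 1) ⊗ (1, 1) ⊗ (0, -9, -27) reproduces all 12 entries of T, so T = (1, 1) ⊗ (1, 1) ⊗ (0, -9, -27) and rank(T) ≤ 1.
Equivalently every frontal slice T[:,:,k] is c[k] times the rank-1 matrix (1, 1) ⊗ (1, 1). So T has rank 1 (it is nonzero).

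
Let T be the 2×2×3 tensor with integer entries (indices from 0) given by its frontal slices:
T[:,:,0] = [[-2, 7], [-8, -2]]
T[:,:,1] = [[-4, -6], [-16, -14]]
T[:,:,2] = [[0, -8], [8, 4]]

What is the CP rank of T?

3

Lower bound: the mode-3 unfolding of T (rows indexed by k, columns by (i,j) = (0,0), (0,1), (1,0), (1,1)) is [[-2, 7, -8, -2], [-4, -6, -16, -14], [0, -8, 8, 4]].
There the 3×3 minor on rows k ∈ {0, 1, 2}, columns (i,j) ∈ {(0,0), (0,1), (1,0)} is det [[-2, 7, -8], [-4, -6, -16], [0, -8, 8]] = 320 ≠ 0, so this unfolding has rank ≥ 3; CP rank is at least every unfolding rank, so rank(T) ≥ 3. (Flattening ranks never certify an upper bound on CP rank; for that we must actually write T with 3 rank-1 terms.)
Upper bound: T is a sum of 3 rank-1 terms, T = [0, 1] ⊗ [1, 1] ⊗ [-4, -8, 8] + [1, 2] ⊗ [2, 1] ⊗ [-1, -2, 0] + [2, 1] ⊗ [0, 1] ⊗ [4, -2, -4] (written with every a and b primitive with positive leading entry and the scale carried by c; CP decompositions are not unique, and this one is verified by expanding entrywise), so rank(T) ≤ 3.
These bounds meet, so rank(T) = 3.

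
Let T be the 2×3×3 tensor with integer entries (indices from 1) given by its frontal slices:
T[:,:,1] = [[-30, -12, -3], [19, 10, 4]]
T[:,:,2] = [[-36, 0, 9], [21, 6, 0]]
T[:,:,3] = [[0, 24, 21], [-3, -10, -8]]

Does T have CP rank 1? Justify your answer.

No

The mode-2 unfolding of T (rows indexed by j, columns by (i,k) = (1,1), (1,2), (1,3), (2,1), (2,2), (2,3)) is [[-30, -36, 0, 19, 21, -3], [-12, 0, 24, 10, 6, -10], [-3, 9, 21, 4, 0, -8]].
There the 2×2 minor on rows j ∈ {1, 2}, columns (i,k) ∈ {(1,1), (1,2)} is det [[-30, -36], [-12, 0]] = -432 ≠ 0, so this unfolding has rank ≥ 2; CP rank is at least every unfolding rank, so rank(T) ≥ 2.
In particular rank(T) ≥ 2 > 1, so T is not rank-1.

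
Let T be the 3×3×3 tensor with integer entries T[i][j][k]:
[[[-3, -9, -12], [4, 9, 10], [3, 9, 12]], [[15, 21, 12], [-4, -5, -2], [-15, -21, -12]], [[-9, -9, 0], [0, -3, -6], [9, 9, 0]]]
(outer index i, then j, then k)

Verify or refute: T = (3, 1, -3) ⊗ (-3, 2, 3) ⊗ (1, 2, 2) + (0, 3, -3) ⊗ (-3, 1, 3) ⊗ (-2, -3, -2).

No

Reconstruct entry (0,0,0) from the claimed factors: Σₗ aₗ[0]bₗ[0]cₗ[0] = (3)·(-3)·(1) + (0)·(-3)·(-2) = -9, but T[0,0,0] = -3. The claim is false.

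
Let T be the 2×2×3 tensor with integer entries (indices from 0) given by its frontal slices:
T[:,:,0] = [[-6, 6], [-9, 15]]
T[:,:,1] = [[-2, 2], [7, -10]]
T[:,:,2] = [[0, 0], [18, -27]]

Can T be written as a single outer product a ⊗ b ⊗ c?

The mode-2 unfolding of T (rows indexed by j, columns by (i,k) = (0,0), (0,1), (0,2), (1,0), (1,1), (1,2)) is [[-6, -2, 0, -9, 7, 18], [6, 2, 0, 15, -10, -27]].
There the 2×2 minor on rows j ∈ {0, 1}, columns (i,k) ∈ {(0,0), (1,0)} is det [[-6, -9], [6, 15]] = -36 ≠ 0, so this unfolding has rank ≥ 2; CP rank is at least every unfolding rank, so rank(T) ≥ 2.
In particular rank(T) ≥ 2 > 1, so T is not rank-1.

No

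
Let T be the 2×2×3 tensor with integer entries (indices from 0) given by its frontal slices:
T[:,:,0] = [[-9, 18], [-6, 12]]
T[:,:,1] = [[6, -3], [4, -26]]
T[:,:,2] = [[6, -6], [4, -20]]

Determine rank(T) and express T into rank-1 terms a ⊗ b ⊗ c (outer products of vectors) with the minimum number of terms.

rank(T) = 2

Lower bound: the mode-1 unfolding of T (rows indexed by i, columns by (j,k) = (0,0), (0,1), (0,2), (1,0), (1,1), (1,2)) is [[-9, 6, 6, 18, -3, -6], [-6, 4, 4, 12, -26, -20]].
There the 2×2 minor on rows i ∈ {0, 1}, columns (j,k) ∈ {(0,0), (1,1)} is det [[-9, -3], [-6, -26]] = 216 ≠ 0, so this unfolding has rank ≥ 2; CP rank is at least every unfolding rank, so rank(T) ≥ 2. (Unfolding ranks only ever bound the CP rank from below — rank(T) can be strictly larger than all of them — so the matching upper bound has to come from an explicit 2-term decomposition.)
Upper bound — finding two terms. Write S_k = T[:,:,k] for the frontal slices: S₀ = [[-9, 18], [-6, 12]], S₁ = [[6, -3], [4, -26]], S₂ = [[6, -6], [4, -20]].
If T = a₁ ⊗ b₁ ⊗ c₁ + a₂ ⊗ b₂ ⊗ c₂ then each S_k = c₁[k]·a₁b₁ᵀ + c₂[k]·a₂b₂ᵀ. S₀ and S₁ are linearly independent, so a₁b₁ᵀ and a₂b₂ᵀ must span the same plane of matrices: they are the rank-1 matrices of the form x·S₀ + y·S₁.
det(x·S₀ + y·S₁) is 216·xy − 144·y² = 72·(3·x − 2·y)(y), vanishing at (x:y) = (2:3) and (1:0).
M₁ = 2·S₀ + 3·S₁ = [[0, 27], [0, -54]] = 27·(1, -2)(0, 1)ᵀ and M₂ = S₀ = [[-9, 18], [-6, 12]] = (-3)·(3, 2)(1, -2)ᵀ, so take a₁ = (1, -2), b₁ = (0, 1), a₂ = (3, 2), b₂ = (1, -2).
Each slice is an integer combination of E₁ = a₁b₁ᵀ and E₂ = a₂b₂ᵀ: S₀ = −3·E₂, S₁ = 9·E₁ + 2·E₂, S₂ = 6·E₁ + 2·E₂; reading off coefficients, c₁ = (0, 9, 6) and c₂ = (-3, 2, 2).
Hence T = (1, -2) ⊗ (0, 1) ⊗ (0, 9, 6) + (3, 2) ⊗ (1, -2) ⊗ (-3, 2, 2), so rank(T) ≤ 2.
These bounds meet, so rank(T) = 2.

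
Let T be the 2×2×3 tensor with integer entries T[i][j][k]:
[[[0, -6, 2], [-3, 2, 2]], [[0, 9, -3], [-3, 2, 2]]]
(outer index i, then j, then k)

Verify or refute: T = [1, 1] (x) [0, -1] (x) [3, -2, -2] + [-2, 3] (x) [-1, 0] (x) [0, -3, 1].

Yes

Reconstruct entrywise from the claimed factors. For example, T[1,0,1] = 9 and Σₗ aₗ[1]bₗ[0]cₗ[1] = (1)·(0)·(-2) + (3)·(-1)·(-3) = 9; checking all 12 entries, every one matches. The claim holds.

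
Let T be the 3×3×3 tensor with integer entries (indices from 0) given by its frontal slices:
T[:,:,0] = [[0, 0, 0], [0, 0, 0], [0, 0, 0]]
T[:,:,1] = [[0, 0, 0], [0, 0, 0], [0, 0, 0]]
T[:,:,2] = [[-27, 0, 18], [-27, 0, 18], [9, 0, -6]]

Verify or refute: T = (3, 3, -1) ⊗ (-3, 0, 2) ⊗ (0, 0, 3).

Yes

Reconstruct entrywise from the claimed factors. For example, T[2,2,0] = 0 and Σₗ aₗ[2]bₗ[2]cₗ[0] = (-1)·(2)·(0) = 0; checking all 27 entries, every one matches. The claim holds.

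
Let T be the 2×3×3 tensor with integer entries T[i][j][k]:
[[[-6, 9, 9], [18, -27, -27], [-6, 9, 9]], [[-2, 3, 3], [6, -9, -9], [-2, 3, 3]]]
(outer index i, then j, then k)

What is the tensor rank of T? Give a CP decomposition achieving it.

Lower bound: T ≠ 0 (e.g. T[0,0,0] = -6), so rank(T) ≥ 1.
Upper bound: if T = a ⊗ b ⊗ c then every fibre of T is a multiple of the corresponding factor, so read the factors off the fibres through the nonzero entry T[0,0,0] = -6.
The mode-1 fibre T[:,0,0] = [-6, -2] gives a = (3, 1) (primitive direction); the mode-2 fibre T[0,:,0] = [-6, 18, -6] gives b = (1, -3, 1); then c[k] = T[0,0,k] / (a[0]·b[0]) = [-6, 9, 9] / 3 = (-2, 3, 3).
Expanding (3, 1) ⊗ (1, -3, 1) ⊗ (-2, 3, 3) reproduces all 18 entries of T, so T = (3, 1) ⊗ (1, -3, 1) ⊗ (-2, 3, 3) and rank(T) ≤ 1.
These bounds meet, so rank(T) = 1.

rank(T) = 1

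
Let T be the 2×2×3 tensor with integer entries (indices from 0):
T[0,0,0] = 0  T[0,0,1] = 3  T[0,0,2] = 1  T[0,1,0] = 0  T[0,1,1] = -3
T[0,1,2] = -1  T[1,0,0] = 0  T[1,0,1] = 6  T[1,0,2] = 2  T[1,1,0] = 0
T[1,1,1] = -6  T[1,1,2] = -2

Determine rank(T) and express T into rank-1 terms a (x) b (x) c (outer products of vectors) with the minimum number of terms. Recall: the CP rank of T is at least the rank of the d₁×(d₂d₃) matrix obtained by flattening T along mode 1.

rank(T) = 1

Lower bound: T ≠ 0 (e.g. T[0,0,1] = 3), so rank(T) ≥ 1.
Upper bound: if T = a (x) b (x) c then every fibre of T is a multiple of the corresponding factor, so read the factors off the fibres through the nonzero entry T[0,0,1] = 3.
The mode-1 fibre T[:,0,1] = [3, 6] gives a = [1, 2] (primitive direction); the mode-2 fibre T[0,:,1] = [3, -3] gives b = [1, -1]; then c[k] = T[0,0,k] / (a[0]·b[0]) = [0, 3, 1] / 1 = [0, 3, 1].
Expanding [1, 2] (x) [1, -1] (x) [0, 3, 1] reproduces all 12 entries of T, so T = [1, 2] (x) [1, -1] (x) [0, 3, 1] and rank(T) ≤ 1.
These bounds meet, so rank(T) = 1.
Check entry T[0,1,1] = -3: (1)·(-1)·(3) = -3.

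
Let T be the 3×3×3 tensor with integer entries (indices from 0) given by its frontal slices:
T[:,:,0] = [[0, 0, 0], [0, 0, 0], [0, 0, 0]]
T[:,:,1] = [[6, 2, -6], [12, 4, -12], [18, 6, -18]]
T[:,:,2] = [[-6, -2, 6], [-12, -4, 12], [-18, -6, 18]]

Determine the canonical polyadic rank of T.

1

Lower bound: T ≠ 0 (e.g. T[0,0,1] = 6), so rank(T) ≥ 1.
Upper bound: if T = a (x) b (x) c then every fibre of T is a multiple of the corresponding factor, so read the factors off the fibres through the nonzero entry T[0,0,1] = 6.
The mode-1 fibre T[:,0,1] = [6, 12, 18] gives a = (1, 2, 3) (primitive direction); the mode-2 fibre T[0,:,1] = [6, 2, -6] gives b = (3, 1, -3); then c[k] = T[0,0,k] / (a[0]·b[0]) = [0, 6, -6] / 3 = (0, 2, -2).
Expanding (1, 2, 3) (x) (3, 1, -3) (x) (0, 2, -2) reproduces all 27 entries of T, so T = (1, 2, 3) (x) (3, 1, -3) (x) (0, 2, -2) and rank(T) ≤ 1.
These bounds meet, so rank(T) = 1.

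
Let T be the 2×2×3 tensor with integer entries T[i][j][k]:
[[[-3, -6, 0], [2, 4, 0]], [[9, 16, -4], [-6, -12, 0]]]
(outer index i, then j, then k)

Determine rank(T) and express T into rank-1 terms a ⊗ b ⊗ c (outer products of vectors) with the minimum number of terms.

Lower bound: the mode-3 unfolding of T (rows indexed by k, columns by (i,j) = (0,0), (0,1), (1,0), (1,1)) is [[-3, 2, 9, -6], [-6, 4, 16, -12], [0, 0, -4, 0]].
There the 2×2 minor on rows k ∈ {0, 1}, columns (i,j) ∈ {(0,0), (1,0)} is det [[-3, 9], [-6, 16]] = 6 ≠ 0, so this unfolding has rank ≥ 2; CP rank is at least every unfolding rank, so rank(T) ≥ 2. (This is only a lower bound: in general the CP rank may exceed every unfolding rank, so we still need to exhibit 2 rank-1 terms summing to T.)
Upper bound — finding two terms. Write S_k = T[:,:,k] for the frontal slices: S₀ = [[-3, 2], [9, -6]], S₁ = [[-6, 4], [16, -12]], S₂ = [[0, 0], [-4, 0]].
If T = a₁ ⊗ b₁ ⊗ c₁ + a₂ ⊗ b₂ ⊗ c₂ then each S_k = c₁[k]·a₁b₁ᵀ + c₂[k]·a₂b₂ᵀ. S₀ and S₁ are linearly independent, so a₁b₁ᵀ and a₂b₂ᵀ must span the same plane of matrices: they are the rank-1 matrices of the form x·S₀ + y·S₁.
det(x·S₀ + y·S₁) is 4·xy + 8·y² = 4·(x + 2·y)(y), vanishing at (x:y) = (2:-1) and (1:0).
M₁ = 2·S₀ − S₁ = [[0, 0], [2, 0]] = 2·(0, 1)(1, 0)ᵀ and M₂ = S₀ = [[-3, 2], [9, -6]] = −(1, -3)(3, -2)ᵀ, so take a₁ = (0, 1), b₁ = (1, 0), a₂ = (1, -3), b₂ = (3, -2).
Each slice is an integer combination of E₁ = a₁b₁ᵀ and E₂ = a₂b₂ᵀ: S₀ = −E₂, S₁ = −2·E₁ − 2·E₂, S₂ = −4·E₁; reading off coefficients, c₁ = (0, -2, -4) and c₂ = (-1, -2, 0).
Hence T = (0, 1) ⊗ (1, 0) ⊗ (0, -2, -4) + (1, -3) ⊗ (3, -2) ⊗ (-1, -2, 0), so rank(T) ≤ 2.
These bounds meet, so rank(T) = 2.
Check entry T[1,0,0] = 9: (1)·(1)·(0) + (-3)·(3)·(-1) = 9.

rank(T) = 2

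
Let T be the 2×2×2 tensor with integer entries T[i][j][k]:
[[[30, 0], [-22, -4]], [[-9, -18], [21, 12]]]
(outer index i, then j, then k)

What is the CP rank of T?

Lower bound: the mode-2 unfolding of T (rows indexed by j, columns by (i,k) = (0,0), (0,1), (1,0), (1,1)) is [[30, 0, -9, -18], [-22, -4, 21, 12]].
There the 2×2 minor on rows j ∈ {0, 1}, columns (i,k) ∈ {(0,0), (0,1)} is det [[30, 0], [-22, -4]] = -120 ≠ 0, so this unfolding has rank ≥ 2; CP rank is at least every unfolding rank, so rank(T) ≥ 2. (This is only a lower bound: in general the CP rank may exceed every unfolding rank, so we still need to exhibit 2 rank-1 terms summing to T.)
Upper bound — finding two terms. Write S_k = T[:,:,k] for the frontal slices: S₀ = [[30, -22], [-9, 21]], S₁ = [[0, -4], [-18, 12]].
If T = a₁ ⊗ b₁ ⊗ c₁ + a₂ ⊗ b₂ ⊗ c₂ then each S_k = c₁[k]·a₁b₁ᵀ + c₂[k]·a₂b₂ᵀ. S₀ and S₁ are linearly independent, so a₁b₁ᵀ and a₂b₂ᵀ must span the same plane of matrices: they are the rank-1 matrices of the form x·S₀ + y·S₁.
det(x·S₀ + y·S₁) is 432·x² − 72·xy − 72·y² = 72·(2·x − y)(3·x + y), vanishing at (x:y) = (1:2) and (1:-3).
M₁ = S₀ + 2·S₁ = [[30, -30], [-45, 45]] = 15·[2, -3][1, -1]ᵀ and M₂ = S₀ − 3·S₁ = [[30, -10], [45, -15]] = 5·[2, 3][3, -1]ᵀ, so take a₁ = [2, -3], b₁ = [1, -1], a₂ = [2, 3], b₂ = [3, -1].
Each slice is an integer combination of E₁ = a₁b₁ᵀ and E₂ = a₂b₂ᵀ: S₀ = 9·E₁ + 2·E₂, S₁ = 3·E₁ − E₂; reading off coefficients, c₁ = [9, 3] and c₂ = [2, -1].
Hence T = [2, -3] ⊗ [1, -1] ⊗ [9, 3] + [2, 3] ⊗ [3, -1] ⊗ [2, -1], so rank(T) ≤ 2.
These bounds meet, so rank(T) = 2.

2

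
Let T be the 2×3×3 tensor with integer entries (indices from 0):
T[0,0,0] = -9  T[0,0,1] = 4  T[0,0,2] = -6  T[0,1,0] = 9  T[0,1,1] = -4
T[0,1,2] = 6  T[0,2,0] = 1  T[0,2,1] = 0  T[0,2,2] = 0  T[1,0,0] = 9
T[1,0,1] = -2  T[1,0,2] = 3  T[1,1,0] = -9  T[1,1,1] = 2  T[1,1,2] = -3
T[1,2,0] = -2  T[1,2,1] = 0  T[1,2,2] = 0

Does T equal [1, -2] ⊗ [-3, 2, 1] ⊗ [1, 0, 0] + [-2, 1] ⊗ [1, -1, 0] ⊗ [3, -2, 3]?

Reconstruct entry (0,1,0) from the claimed factors: Σₗ aₗ[0]bₗ[1]cₗ[0] = (1)·(2)·(1) + (-2)·(-1)·(3) = 8, but T[0,1,0] = 9. The claim is false.

No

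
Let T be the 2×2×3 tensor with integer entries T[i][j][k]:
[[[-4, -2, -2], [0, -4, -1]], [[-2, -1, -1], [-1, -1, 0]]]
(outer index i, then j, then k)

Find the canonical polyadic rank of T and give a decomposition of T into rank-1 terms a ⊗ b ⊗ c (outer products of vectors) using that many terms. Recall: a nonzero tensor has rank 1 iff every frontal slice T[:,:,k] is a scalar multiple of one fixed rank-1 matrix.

rank(T) = 3

Lower bound: the mode-3 unfolding of T (rows indexed by k, columns by (i,j) = (0,0), (0,1), (1,0), (1,1)) is [[-4, 0, -2, -1], [-2, -4, -1, -1], [-2, -1, -1, 0]].
There the 3×3 minor on rows k ∈ {0, 1, 2}, columns (i,j) ∈ {(0,0), (0,1), (1,1)} is det [[-4, 0, -1], [-2, -4, -1], [-2, -1, 0]] = 10 ≠ 0, so this unfolding has rank ≥ 3; CP rank is at least every unfolding rank, so rank(T) ≥ 3. (This is only a lower bound: in general the CP rank may exceed every unfolding rank, so we still need to exhibit 3 rank-1 terms summing to T.)
Upper bound: T is a sum of 3 rank-1 terms, T = [1, 2] ⊗ [0, 1] ⊗ [-2, -2, -1] + [2, -1] ⊗ [0, 1] ⊗ [-1, -2, -1] + [2, 1] ⊗ [1, -1] ⊗ [-2, -1, -1] (written with every a and b primitive with positive leading entry and the scale carried by c; CP decompositions are not unique, and this one is verified by expanding entrywise), so rank(T) ≤ 3.
These bounds meet, so rank(T) = 3.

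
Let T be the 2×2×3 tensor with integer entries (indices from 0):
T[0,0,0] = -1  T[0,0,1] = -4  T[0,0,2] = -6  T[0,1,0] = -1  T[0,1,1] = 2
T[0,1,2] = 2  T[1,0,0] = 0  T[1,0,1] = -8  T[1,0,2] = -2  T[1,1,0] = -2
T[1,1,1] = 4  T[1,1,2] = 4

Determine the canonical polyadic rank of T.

3

Lower bound: the mode-3 unfolding of T (rows indexed by k, columns by (i,j) = (0,0), (0,1), (1,0), (1,1)) is [[-1, -1, 0, -2], [-4, 2, -8, 4], [-6, 2, -2, 4]].
There the 3×3 minor on rows k ∈ {0, 1, 2}, columns (i,j) ∈ {(0,0), (0,1), (1,0)} is det [[-1, -1, 0], [-4, 2, -8], [-6, 2, -2]] = -52 ≠ 0, so this unfolding has rank ≥ 3; CP rank is at least every unfolding rank, so rank(T) ≥ 3. (Unfolding ranks only ever bound the CP rank from below — rank(T) can be strictly larger than all of them — so the matching upper bound has to come from an explicit 3-term decomposition.)
Upper bound: T is a sum of 3 rank-1 terms, T = (0, 1) (x) (1, 0) (x) (-2, -4, 2) + (1, 0) (x) (1, 0) (x) (-2, -2, -4) + (1, 2) (x) (1, -1) (x) (1, -2, -2) (one valid choice — decompositions are not unique — normalised so each a, b is primitive with positive first nonzero entry; check it by expanding all entries), so rank(T) ≤ 3.
These bounds meet, so rank(T) = 3.
Check entry T[1,0,1] = -8: (1)·(1)·(-4) + (0)·(1)·(-2) + (2)·(1)·(-2) = -8.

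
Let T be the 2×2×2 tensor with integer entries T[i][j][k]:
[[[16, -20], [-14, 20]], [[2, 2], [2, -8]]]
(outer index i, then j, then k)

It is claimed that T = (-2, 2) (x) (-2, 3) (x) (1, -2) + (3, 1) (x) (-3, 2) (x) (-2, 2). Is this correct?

No

Reconstruct entry (0,0,0) from the claimed factors: Σₗ aₗ[0]bₗ[0]cₗ[0] = (-2)·(-2)·(1) + (3)·(-3)·(-2) = 22, but T[0,0,0] = 16. The claim is false.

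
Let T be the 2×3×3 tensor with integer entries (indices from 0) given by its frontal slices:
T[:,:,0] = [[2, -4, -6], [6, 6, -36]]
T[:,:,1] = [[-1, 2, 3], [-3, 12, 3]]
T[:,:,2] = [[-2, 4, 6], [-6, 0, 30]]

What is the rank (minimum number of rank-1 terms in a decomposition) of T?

Lower bound: in the mode-3 unfolding of T (rows indexed by k, columns by (i,j)) the 2×2 minor on rows k ∈ {0, 1}, columns (i,j) ∈ {(0,0), (1,1)} is det [[2, 6], [-1, 12]] = 30 ≠ 0, so that unfolding has rank ≥ 2 and hence rank(T) ≥ 2 (CP rank is at least every unfolding rank, though it can be larger).
Upper bound: with S_k = T[:,:,k], the two rank-1 terms a₁b₁ᵀ, a₂b₂ᵀ are the rank-1 members of the pencil x·S₀ + y·S₁.
The 2×2 minor of x·S₀ + y·S₁ on rows {0,1}, columns {0,1} is 36·x² − 6·xy − 6·y² = 6·(2·x − y)(3·x + y), vanishing at (x:y) = (1:2) and (1:-3).
M₁ = S₀ + 2·S₁ = [[0, 0, 0], [0, 30, -30]] = 30·(0, 1)(0, 1, -1)ᵀ and M₂ = S₀ − 3·S₁ = [[5, -10, -15], [15, -30, -45]] = 5·(1, 3)(1, -2, -3)ᵀ, so take a₁ = (0, 1), b₁ = (0, 1, -1), a₂ = (1, 3), b₂ = (1, -2, -3).
Each slice is an integer combination of E₁ = a₁b₁ᵀ and E₂ = a₂b₂ᵀ: S₀ = 18·E₁ + 2·E₂, S₁ = 6·E₁ − E₂, S₂ = −12·E₁ − 2·E₂; reading off coefficients, c₁ = (18, 6, -12) and c₂ = (2, -1, -2).
Hence T = (0, 1) ⊗ (0, 1, -1) ⊗ (18, 6, -12) + (1, 3) ⊗ (1, -2, -3) ⊗ (2, -1, -2), so rank(T) ≤ 2.
These bounds meet, so rank(T) = 2.

2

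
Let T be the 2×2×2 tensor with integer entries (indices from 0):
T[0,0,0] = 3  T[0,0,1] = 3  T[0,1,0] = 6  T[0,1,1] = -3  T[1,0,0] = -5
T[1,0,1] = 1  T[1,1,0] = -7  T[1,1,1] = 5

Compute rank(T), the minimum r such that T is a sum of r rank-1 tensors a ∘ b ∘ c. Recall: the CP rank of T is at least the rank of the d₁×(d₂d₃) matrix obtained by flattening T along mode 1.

Lower bound: the mode-2 unfolding of T (rows indexed by j, columns by (i,k) = (0,0), (0,1), (1,0), (1,1)) is [[3, 3, -5, 1], [6, -3, -7, 5]].
There the 2×2 minor on rows j ∈ {0, 1}, columns (i,k) ∈ {(0,0), (0,1)} is det [[3, 3], [6, -3]] = -27 ≠ 0, so this unfolding has rank ≥ 2; CP rank is at least every unfolding rank, so rank(T) ≥ 2. (Flattening ranks never certify an upper bound on CP rank; for that we must actually write T with 2 rank-1 terms.)
Upper bound — finding two terms. Write S_k = T[:,:,k] for the frontal slices: S₀ = [[3, 6], [-5, -7]], S₁ = [[3, -3], [1, 5]].
If T = a₁ ∘ b₁ ∘ c₁ + a₂ ∘ b₂ ∘ c₂ then each S_k = c₁[k]·a₁b₁ᵀ + c₂[k]·a₂b₂ᵀ. S₀ and S₁ are linearly independent, so a₁b₁ᵀ and a₂b₂ᵀ must span the same plane of matrices: they are the rank-1 matrices of the form x·S₀ + y·S₁.
det(x·S₀ + y·S₁) is 9·x² − 27·xy + 18·y² = 9·(x − 2·y)(x − y), vanishing at (x:y) = (2:1) and (1:1).
M₁ = 2·S₀ + S₁ = [[9, 9], [-9, -9]] = 9·[1, -1][1, 1]ᵀ and M₂ = S₀ + S₁ = [[6, 3], [-4, -2]] = [3, -2][2, 1]ᵀ, so take a₁ = [1, -1], b₁ = [1, 1], a₂ = [3, -2], b₂ = [2, 1].
Each slice is an integer combination of E₁ = a₁b₁ᵀ and E₂ = a₂b₂ᵀ: S₀ = 9·E₁ − E₂, S₁ = −9·E₁ + 2·E₂; reading off coefficients, c₁ = [9, -9] and c₂ = [-1, 2].
Hence T = [1, -1] ∘ [1, 1] ∘ [9, -9] + [3, -2] ∘ [2, 1] ∘ [-1, 2], so rank(T) ≤ 2.
These bounds meet, so rank(T) = 2.

2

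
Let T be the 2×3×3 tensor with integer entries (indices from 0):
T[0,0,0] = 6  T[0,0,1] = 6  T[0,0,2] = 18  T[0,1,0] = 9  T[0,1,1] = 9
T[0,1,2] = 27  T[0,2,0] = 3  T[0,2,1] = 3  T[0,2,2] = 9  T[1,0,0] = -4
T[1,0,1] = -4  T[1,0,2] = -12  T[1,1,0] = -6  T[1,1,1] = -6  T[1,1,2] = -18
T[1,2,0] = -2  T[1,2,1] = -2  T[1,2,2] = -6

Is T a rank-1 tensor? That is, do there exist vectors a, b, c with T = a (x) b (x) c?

If T = a (x) b (x) c then every fibre of T is a multiple of the corresponding factor, so read the factors off the fibres through the nonzero entry T[0,0,0] = 6.
The mode-1 fibre T[:,0,0] = [6, -4] gives a = [3, -2] (primitive direction); the mode-2 fibre T[0,:,0] = [6, 9, 3] gives b = [2, 3, 1]; then c[k] = T[0,0,k] / (a[0]·b[0]) = [6, 6, 18] / 6 = [1, 1, 3].
Expanding [3, -2] (x) [2, 3, 1] (x) [1, 1, 3] reproduces all 18 entries of T, so T = [3, -2] (x) [2, 3, 1] (x) [1, 1, 3] and rank(T) ≤ 1.
Equivalently every frontal slice T[:,:,k] is c[k] times the rank-1 matrix [3, -2] (x) [2, 3, 1]. So T has rank 1 (it is nonzero).

Yes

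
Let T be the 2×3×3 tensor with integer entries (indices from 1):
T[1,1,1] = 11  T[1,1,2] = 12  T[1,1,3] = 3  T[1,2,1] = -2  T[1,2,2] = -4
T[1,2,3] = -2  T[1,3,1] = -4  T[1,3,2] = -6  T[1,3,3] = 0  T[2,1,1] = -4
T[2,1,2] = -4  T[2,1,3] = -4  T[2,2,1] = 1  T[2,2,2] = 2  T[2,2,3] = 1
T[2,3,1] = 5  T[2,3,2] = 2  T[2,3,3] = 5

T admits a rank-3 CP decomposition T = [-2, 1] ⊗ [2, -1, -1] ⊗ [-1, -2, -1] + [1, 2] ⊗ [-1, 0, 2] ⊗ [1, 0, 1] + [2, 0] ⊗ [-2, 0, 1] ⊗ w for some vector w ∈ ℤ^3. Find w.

w = [-2, -1, 0]

Subtract the known terms from T to get the rank-1 residual R = [2, 0] ⊗ [-2, 0, 1] ⊗ w, so R[i,j,k] = a[i]·b[j]·w[k]. Pick indices with nonzero a[1]·b[1] = (2)·(-2) = -4. Only the fibre through (1,1,·) is needed: R[1,1,:] = T[1,1,:] − Σₗ aₗ[1]bₗ[1]cₗ = [11, 12, 3] − (-2)·(2)·[-1, -2, -1] − (1)·(-1)·[1, 0, 1] = [8, 4, 0]. Then w[k] = R[1,1,k] / -4 for each k, giving w = [8, 4, 0] / -4 = [-2, -1, 0].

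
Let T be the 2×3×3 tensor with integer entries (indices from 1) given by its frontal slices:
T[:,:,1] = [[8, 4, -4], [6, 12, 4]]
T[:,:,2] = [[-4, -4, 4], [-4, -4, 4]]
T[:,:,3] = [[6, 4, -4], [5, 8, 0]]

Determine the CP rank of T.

Lower bound: the mode-2 unfolding of T (rows indexed by j, columns by (i,k) = (1,1), (1,2), (1,3), (2,1), (2,2), (2,3)) is [[8, -4, 6, 6, -4, 5], [4, -4, 4, 12, -4, 8], [-4, 4, -4, 4, 4, 0]].
There the 3×3 minor on rows j ∈ {1, 2, 3}, columns (i,k) ∈ {(1,1), (1,2), (2,1)} is det [[8, -4, 6], [4, -4, 12], [-4, 4, 4]] = -256 ≠ 0, so this unfolding has rank ≥ 3; CP rank is at least every unfolding rank, so rank(T) ≥ 3. (This is only a lower bound: in general the CP rank may exceed every unfolding rank, so we still need to exhibit 3 rank-1 terms summing to T.)
Upper bound: T is a sum of 3 rank-1 terms, T = [1, 1] (x) [1, 1, -1] (x) [4, -4, 4] + [2, -1] (x) [0, 1, 1] (x) [-4, 0, -2] + [2, 1] (x) [1, 2, 2] (x) [2, 0, 1] (one valid choice — decompositions are not unique — normalised so each a, b is primitive with positive first nonzero entry; check it by expanding all entries), so rank(T) ≤ 3.
These bounds meet, so rank(T) = 3.

3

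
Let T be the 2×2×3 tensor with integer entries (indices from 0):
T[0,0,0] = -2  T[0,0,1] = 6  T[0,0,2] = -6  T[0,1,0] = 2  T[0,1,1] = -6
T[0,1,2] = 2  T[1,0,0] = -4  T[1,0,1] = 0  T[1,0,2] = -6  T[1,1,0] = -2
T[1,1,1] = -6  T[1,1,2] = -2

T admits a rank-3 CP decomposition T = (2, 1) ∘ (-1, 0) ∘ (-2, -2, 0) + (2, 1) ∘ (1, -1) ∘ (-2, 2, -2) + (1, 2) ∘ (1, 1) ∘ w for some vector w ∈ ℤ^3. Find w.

w = (-2, -2, -2)

Subtract the known terms from T to get the rank-1 residual R = (1, 2) ∘ (1, 1) ∘ w, so R[i,j,k] = a[i]·b[j]·w[k]. Pick indices with nonzero a[0]·b[0] = (1)·(1) = 1. Only the fibre through (0,0,·) is needed: R[0,0,:] = T[0,0,:] − Σₗ aₗ[0]bₗ[0]cₗ = [-2, 6, -6] − (2)·(-1)·(-2, -2, 0) − (2)·(1)·(-2, 2, -2) = [-2, -2, -2]. Then w[k] = R[0,0,k] / 1 for each k, giving w = [-2, -2, -2] / 1 = (-2, -2, -2).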